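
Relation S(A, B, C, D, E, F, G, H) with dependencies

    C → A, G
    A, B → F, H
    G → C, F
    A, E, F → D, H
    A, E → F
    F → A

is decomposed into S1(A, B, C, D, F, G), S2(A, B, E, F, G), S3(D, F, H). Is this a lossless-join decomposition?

No

Chase test. Columns are A, B, C, D, E, F, G, H; row i has aⱼ where attribute j ∈ Si, else bᵢⱼ.
Initial tableau (one row per fragment):
  row 1: a1 a2 a3 a4 b15 a6 a7 b18
  row 2: a1 a2 b23 b24 a5 a6 a7 b28
  row 3: b31 b32 b33 a4 b35 a6 b37 a8
Rows 1 and 2 agree on A, B; apply A, B→F, H and equate their F, H entries.
Rows 1 and 2 agree on G; apply G→C, F and equate their C, F entries.
Rows 1 and 3 agree on F; apply F→A and equate their A entries.
No row becomes fully distinguished — the join is lossy.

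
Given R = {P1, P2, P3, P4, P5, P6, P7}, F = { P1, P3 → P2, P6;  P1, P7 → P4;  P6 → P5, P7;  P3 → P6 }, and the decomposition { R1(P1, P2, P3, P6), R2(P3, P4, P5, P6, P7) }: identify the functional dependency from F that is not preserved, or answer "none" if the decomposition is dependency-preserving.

P1, P7 → P4

Check P1, P7 → P4: no single fragment contains all of {P1, P4, P7}, and the restricted closure of {P1, P7} across the fragments never reaches {P4}.
P1, P3 → P2, P6 is preserved.
P6 → P5, P7 is preserved.
P3 → P6 is preserved.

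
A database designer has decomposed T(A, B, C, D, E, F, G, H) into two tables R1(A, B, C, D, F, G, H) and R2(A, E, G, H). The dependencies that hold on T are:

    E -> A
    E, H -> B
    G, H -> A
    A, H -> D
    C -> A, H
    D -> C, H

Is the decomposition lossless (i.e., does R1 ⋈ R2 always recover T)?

No

Common attributes: R1 ∩ R2 = {A, G, H}.
Closure of {A, G, H}: A, H → D applies, adding D; D → C, H applies, adding C. So (A, G, H)⁺ = {A, C, D, G, H}.
The closure contains neither all of R1 = {A, B, C, D, F, G, H} nor all of R2 = {A, E, G, H}, so the common attributes are not a superkey of either fragment. The join is lossy.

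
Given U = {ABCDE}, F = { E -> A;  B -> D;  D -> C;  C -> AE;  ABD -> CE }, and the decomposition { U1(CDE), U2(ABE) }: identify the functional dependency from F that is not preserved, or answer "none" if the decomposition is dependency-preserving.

Check B → D: no single fragment contains all of {BD}, and the restricted closure of {B} across the fragments never reaches {D}.
E → A is preserved.
D → C is preserved.
C → AE is preserved.
ABD → CE is preserved.

B -> D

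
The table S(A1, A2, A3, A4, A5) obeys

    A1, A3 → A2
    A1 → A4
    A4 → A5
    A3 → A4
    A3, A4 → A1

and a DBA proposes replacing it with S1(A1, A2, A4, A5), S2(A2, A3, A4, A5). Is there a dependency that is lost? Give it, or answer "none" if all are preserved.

Check A3, A4 → A1: no single fragment contains all of {A1, A3, A4}, and the restricted closure of {A3, A4} across the fragments never reaches {A1}.
A1, A3 → A2 is preserved.
A1 → A4 is preserved.
A4 → A5 is preserved.
A3 → A4 is preserved.

A3, A4 → A1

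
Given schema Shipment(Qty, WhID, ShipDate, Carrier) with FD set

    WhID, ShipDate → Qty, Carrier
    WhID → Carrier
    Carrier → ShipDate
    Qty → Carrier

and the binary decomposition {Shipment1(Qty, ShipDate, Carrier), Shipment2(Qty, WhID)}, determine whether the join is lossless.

Yes

Common attributes: Shipment1 ∩ Shipment2 = {Qty}.
Closure of {Qty}: Qty → Carrier applies, adding Carrier; Carrier → ShipDate applies, adding ShipDate. So (Qty)⁺ = {Qty, ShipDate, Carrier}.
This closure contains every attribute of Shipment1, so Shipment1 ∩ Shipment2 → Shipment1. The join is lossless.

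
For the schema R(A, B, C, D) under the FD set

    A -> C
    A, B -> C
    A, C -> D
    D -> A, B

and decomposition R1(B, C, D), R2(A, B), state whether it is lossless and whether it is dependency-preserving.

Lossless test: (B)⁺ = {B}, which is a superkey of neither fragment — lossy.
Dependency preservation: the restricted closure of {A} across the fragments never reaches {C}, so A → C cannot be enforced without a join — not preserved.

lossy and not dependency-preserving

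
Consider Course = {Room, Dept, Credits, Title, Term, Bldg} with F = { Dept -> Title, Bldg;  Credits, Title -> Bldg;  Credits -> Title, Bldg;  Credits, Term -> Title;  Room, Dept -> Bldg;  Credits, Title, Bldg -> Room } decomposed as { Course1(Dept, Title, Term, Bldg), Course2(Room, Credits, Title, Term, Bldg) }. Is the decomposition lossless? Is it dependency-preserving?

Lossless test: (Title, Term, Bldg)⁺ = {Title, Term, Bldg}, which is a superkey of neither fragment — lossy.
Dependency preservation: Room, Dept → Bldg is not contained in any single fragment, but the restricted closure of its left-hand side across the fragments still reaches the right-hand side; the remaining FDs each lie inside some fragment. All dependencies are preserved.

lossy but dependency-preserving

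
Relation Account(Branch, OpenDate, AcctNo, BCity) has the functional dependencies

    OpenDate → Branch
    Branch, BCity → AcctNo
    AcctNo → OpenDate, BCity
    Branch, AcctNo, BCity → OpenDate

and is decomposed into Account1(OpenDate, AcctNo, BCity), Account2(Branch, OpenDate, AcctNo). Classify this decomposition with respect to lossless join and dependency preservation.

Lossless test: (OpenDate, AcctNo)⁺ = {Branch, OpenDate, AcctNo, BCity}, which contains all of one fragment — lossless.
Dependency preservation: the restricted closure of {Branch, BCity} across the fragments never reaches {AcctNo}, so Branch, BCity → AcctNo cannot be enforced without a join — not preserved.

lossless but not dependency-preserving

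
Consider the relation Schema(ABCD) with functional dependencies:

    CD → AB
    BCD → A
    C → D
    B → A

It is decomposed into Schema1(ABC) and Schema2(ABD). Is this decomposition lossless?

Common attributes: Schema1 ∩ Schema2 = {AB}.
No dependency enlarges {AB}, so (AB)⁺ = {AB}.
The closure contains neither all of Schema1 = {ABC} nor all of Schema2 = {ABD}, so the common attributes are not a superkey of either fragment. The join is lossy.

No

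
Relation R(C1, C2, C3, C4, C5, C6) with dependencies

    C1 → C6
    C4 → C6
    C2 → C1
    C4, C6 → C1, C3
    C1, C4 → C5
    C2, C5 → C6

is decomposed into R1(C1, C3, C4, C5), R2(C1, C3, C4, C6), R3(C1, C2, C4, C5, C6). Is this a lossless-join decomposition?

Yes

Chase test. Columns are C1, C2, C3, C4, C5, C6; row i has aⱼ where attribute j ∈ Ri, else bᵢⱼ.
Initial tableau (one row per fragment):
  row 1: a1 b12 a3 a4 a5 b16
  row 2: a1 b22 a3 a4 b25 a6
  row 3: a1 a2 b33 a4 a5 a6
Rows 1 and 2 agree on C1; apply C1→C6 and equate their C6 entries.
Rows 1 and 3 agree on C4, C6; apply C4, C6→C1, C3 and equate their C1, C3 entries.
Rows 1 and 2 agree on C1, C4; apply C1, C4→C5 and equate their C5 entries.
Row 3 is now all distinguished symbols — the join is lossless.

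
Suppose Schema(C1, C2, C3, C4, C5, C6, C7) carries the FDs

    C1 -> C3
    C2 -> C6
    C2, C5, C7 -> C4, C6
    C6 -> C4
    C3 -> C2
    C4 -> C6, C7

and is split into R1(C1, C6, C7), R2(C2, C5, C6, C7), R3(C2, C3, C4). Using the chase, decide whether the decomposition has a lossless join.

Chase test. Columns are C1, C2, C3, C4, C5, C6, C7; row i has aⱼ where attribute j ∈ Ri, else bᵢⱼ.
Initial tableau (one row per fragment):
  row 1: a1 b12 b13 b14 b15 a6 a7
  row 2: b21 a2 b23 b24 a5 a6 a7
  row 3: b31 a2 a3 a4 b35 b36 b37
Rows 2 and 3 agree on C2; apply C2→C6 and equate their C6 entries.
Rows 1 and 2 agree on C6; apply C6→C4 and equate their C4 entries.
Rows 1 and 3 agree on C6; apply C6→C4 and equate their C4 entries.
Rows 1 and 3 agree on C4; apply C4→C6, C7 and equate their C6, C7 entries.
No row becomes fully distinguished — the join is lossy.

No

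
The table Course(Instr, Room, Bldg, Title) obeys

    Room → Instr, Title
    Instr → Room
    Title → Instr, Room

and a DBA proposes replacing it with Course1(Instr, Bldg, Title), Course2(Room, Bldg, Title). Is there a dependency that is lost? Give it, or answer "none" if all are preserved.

none

Room → Instr, Title: restricted closure across fragments reaches Instr, Title.
Instr → Room: restricted closure across fragments reaches Room.
Title → Instr, Room: restricted closure across fragments reaches Instr, Room.
Every dependency is enforceable on the fragments, so the decomposition is dependency-preserving.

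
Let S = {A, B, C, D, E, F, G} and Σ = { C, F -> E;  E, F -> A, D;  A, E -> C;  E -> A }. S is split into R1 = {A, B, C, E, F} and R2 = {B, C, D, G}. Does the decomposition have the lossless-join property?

No

Common attributes: R1 ∩ R2 = {B, C}.
No dependency enlarges {B, C}, so (B, C)⁺ = {B, C}.
The closure contains neither all of R1 = {A, B, C, E, F} nor all of R2 = {B, C, D, G}, so the common attributes are not a superkey of either fragment. The join is lossy.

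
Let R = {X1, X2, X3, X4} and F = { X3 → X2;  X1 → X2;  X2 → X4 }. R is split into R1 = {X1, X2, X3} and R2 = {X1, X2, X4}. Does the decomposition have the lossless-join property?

Common attributes: R1 ∩ R2 = {X1, X2}.
Closure of {X1, X2}: X2 → X4 applies, adding X4. So (X1, X2)⁺ = {X1, X2, X4}.
This closure contains every attribute of R2, so R1 ∩ R2 → R2. The join is lossless.

Yes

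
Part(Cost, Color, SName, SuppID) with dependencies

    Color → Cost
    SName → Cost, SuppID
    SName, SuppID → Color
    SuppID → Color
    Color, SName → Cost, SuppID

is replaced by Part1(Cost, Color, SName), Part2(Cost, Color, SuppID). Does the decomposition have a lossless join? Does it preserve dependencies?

Lossless test: (Cost, Color)⁺ = {Cost, Color}, which is a superkey of neither fragment — lossy.
Dependency preservation: the restricted closure of {SName} across the fragments never reaches {Cost, SuppID}, so SName → Cost, SuppID cannot be enforced without a join — not preserved.

lossy and not dependency-preserving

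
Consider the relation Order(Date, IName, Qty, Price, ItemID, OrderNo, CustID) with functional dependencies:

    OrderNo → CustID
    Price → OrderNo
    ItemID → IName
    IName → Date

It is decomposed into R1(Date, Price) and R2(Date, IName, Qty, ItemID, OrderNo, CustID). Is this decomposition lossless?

Common attributes: R1 ∩ R2 = {Date}.
No dependency enlarges {Date}, so (Date)⁺ = {Date}.
The closure contains neither all of R1 = {Date, Price} nor all of R2 = {Date, IName, Qty, ItemID, OrderNo, CustID}, so the common attributes are not a superkey of either fragment. The join is lossy.

No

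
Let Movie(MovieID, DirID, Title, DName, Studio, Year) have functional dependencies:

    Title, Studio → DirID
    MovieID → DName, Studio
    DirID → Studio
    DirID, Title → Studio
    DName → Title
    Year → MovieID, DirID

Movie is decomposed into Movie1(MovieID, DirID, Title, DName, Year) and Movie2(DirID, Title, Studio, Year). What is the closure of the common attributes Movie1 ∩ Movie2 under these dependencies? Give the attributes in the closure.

MovieID, DirID, Title, DName, Studio, Year

Movie1 ∩ Movie2 = {DirID, Title, Year}.
DirID → Studio applies, adding Studio
Year → MovieID, DirID applies, adding MovieID
MovieID → DName, Studio applies, adding DName
Closure: {MovieID, DirID, Title, DName, Studio, Year}.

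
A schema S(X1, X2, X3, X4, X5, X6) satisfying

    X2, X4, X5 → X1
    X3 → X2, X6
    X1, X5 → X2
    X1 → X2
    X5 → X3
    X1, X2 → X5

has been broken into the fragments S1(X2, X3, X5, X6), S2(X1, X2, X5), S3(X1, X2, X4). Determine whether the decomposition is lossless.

Chase test. Columns are X1, X2, X3, X4, X5, X6; row i has aⱼ where attribute j ∈ Si, else bᵢⱼ.
Initial tableau (one row per fragment):
  row 1: b11 a2 a3 b14 a5 a6
  row 2: a1 a2 b23 b24 a5 b26
  row 3: a1 a2 b33 a4 b35 b36
Rows 1 and 2 agree on X5; apply X5→X3 and equate their X3 entries.
Rows 2 and 3 agree on X1, X2; apply X1, X2→X5 and equate their X5 entries.
Rows 1 and 2 agree on X3; apply X3→X2, X6 and equate their X2, X6 entries.
Rows 1 and 3 agree on X5; apply X5→X3 and equate their X3 entries.
Rows 1 and 3 agree on X3; apply X3→X2, X6 and equate their X2, X6 entries.
Row 3 is now all distinguished symbols — the join is lossless.

Yes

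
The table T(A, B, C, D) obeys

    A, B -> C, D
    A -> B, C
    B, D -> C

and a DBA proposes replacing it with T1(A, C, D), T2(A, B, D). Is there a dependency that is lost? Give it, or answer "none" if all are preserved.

Check B, D → C: no single fragment contains all of {B, C, D}, and the restricted closure of {B, D} across the fragments never reaches {C}.
A, B → C, D is preserved.
A → B, C is preserved.

B, D -> C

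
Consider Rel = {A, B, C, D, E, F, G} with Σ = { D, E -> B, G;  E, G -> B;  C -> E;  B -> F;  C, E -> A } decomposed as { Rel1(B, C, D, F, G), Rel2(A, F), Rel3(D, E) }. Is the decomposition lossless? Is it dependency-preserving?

Lossless test (chase): applying each FD to every pair of rows produces no changes in the tableau, so no row becomes fully distinguished — the join is lossy.
Dependency preservation: the restricted closure of {D, E} across the fragments never reaches {B, G}, so D, E → B, G cannot be enforced without a join — not preserved.

lossy and not dependency-preserving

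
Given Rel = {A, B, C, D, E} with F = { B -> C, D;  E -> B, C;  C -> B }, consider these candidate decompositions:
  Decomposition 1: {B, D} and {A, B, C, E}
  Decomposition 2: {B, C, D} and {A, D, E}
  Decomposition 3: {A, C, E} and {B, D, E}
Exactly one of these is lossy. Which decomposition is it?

Decomposition 2

Decomposition 1: common = {B}, closure = {B, C, D} → lossless.
Decomposition 2: common = {D}, closure = {D} → lossy.
Decomposition 3: common = {E}, closure = {B, C, D, E} → lossless.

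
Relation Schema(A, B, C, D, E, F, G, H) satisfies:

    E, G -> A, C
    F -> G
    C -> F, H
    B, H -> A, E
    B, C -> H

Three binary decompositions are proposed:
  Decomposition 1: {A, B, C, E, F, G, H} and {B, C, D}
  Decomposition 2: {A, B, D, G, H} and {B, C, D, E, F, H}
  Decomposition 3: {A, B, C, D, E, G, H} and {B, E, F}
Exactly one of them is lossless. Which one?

Decomposition 1: common = {B, C}, closure = {A, B, C, E, F, G, H} → lossless.
Decomposition 2: common = {B, D, H}, closure = {A, B, D, E, H} → lossy.
Decomposition 3: common = {B, E}, closure = {B, E} → lossy.

Decomposition 1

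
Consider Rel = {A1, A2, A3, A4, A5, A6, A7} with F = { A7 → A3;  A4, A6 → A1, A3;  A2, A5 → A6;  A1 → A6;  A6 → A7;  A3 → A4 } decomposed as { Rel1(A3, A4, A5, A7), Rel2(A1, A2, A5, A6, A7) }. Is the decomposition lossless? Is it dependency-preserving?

lossless and dependency-preserving

Lossless test: (A5, A7)⁺ = {A3, A4, A5, A7}, which contains all of one fragment — lossless.
Dependency preservation: A4, A6 → A1, A3 is not contained in any single fragment, but the restricted closure of its left-hand side across the fragments still reaches the right-hand side; the remaining FDs each lie inside some fragment. All dependencies are preserved.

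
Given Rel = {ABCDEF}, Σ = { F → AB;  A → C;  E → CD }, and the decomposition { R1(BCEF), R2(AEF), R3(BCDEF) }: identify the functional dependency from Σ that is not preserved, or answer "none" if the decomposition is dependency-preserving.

A → C

Check A → C: no single fragment contains all of {AC}, and the restricted closure of {A} across the fragments never reaches {C}.
F → AB is preserved.
E → CD is preserved.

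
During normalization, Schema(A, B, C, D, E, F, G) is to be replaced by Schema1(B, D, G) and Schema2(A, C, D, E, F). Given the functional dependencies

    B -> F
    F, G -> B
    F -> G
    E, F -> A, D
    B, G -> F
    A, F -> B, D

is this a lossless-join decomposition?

Common attributes: Schema1 ∩ Schema2 = {D}.
No dependency enlarges {D}, so (D)⁺ = {D}.
The closure contains neither all of Schema1 = {B, D, G} nor all of Schema2 = {A, C, D, E, F}, so the common attributes are not a superkey of either fragment. The join is lossy.

No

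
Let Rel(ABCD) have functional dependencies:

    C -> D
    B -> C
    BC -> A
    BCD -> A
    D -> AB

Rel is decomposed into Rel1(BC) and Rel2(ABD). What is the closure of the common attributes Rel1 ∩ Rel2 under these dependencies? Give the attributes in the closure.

ABCD

Rel1 ∩ Rel2 = {B}.
B → C applies, adding C
BC → A applies, adding A
C → D applies, adding D
Closure: {ABCD}.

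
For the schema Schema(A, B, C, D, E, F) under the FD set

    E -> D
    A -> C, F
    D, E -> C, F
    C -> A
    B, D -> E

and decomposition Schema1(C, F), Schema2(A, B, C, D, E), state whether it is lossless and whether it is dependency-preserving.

Lossless test: (C)⁺ = {A, C, F}, which contains all of one fragment — lossless.
Dependency preservation: A → C, F; D, E → C, F are not contained in any single fragment, but the restricted closure of each left-hand side across the fragments still reaches the right-hand side; the remaining FDs each lie inside some fragment. All dependencies are preserved.

lossless and dependency-preserving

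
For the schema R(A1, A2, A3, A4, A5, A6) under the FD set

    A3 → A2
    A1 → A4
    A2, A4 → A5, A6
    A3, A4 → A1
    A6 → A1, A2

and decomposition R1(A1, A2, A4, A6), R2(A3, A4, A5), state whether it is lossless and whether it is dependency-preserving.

Lossless test: (A4)⁺ = {A4}, which is a superkey of neither fragment — lossy.
Dependency preservation: the restricted closure of {A3} across the fragments never reaches {A2}, so A3 → A2 cannot be enforced without a join — not preserved.

lossy and not dependency-preserving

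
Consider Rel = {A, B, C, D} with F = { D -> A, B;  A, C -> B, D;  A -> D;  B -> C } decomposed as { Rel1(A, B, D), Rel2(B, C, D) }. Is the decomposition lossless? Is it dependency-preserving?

lossless and dependency-preserving

Lossless test: (B, D)⁺ = {A, B, C, D}, which contains all of one fragment — lossless.
Dependency preservation: A, C → B, D is not contained in any single fragment, but the restricted closure of its left-hand side across the fragments still reaches the right-hand side; the remaining FDs each lie inside some fragment. All dependencies are preserved.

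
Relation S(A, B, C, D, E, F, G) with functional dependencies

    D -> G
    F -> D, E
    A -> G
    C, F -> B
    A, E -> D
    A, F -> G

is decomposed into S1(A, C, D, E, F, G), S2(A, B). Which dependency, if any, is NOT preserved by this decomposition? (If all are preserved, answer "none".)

C, F -> B

Check C, F → B: no single fragment contains all of {B, C, F}, and the restricted closure of {C, F} across the fragments never reaches {B}.
D → G is preserved.
F → D, E is preserved.
A → G is preserved.
A, E → D is preserved.
A, F → G is preserved.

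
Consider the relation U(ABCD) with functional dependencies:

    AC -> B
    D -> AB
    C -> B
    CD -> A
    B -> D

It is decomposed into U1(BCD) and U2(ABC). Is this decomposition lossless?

Yes

Common attributes: U1 ∩ U2 = {BC}.
Closure of {BC}: B → D applies, adding D; D → AB applies, adding A. So (BC)⁺ = {ABCD}.
This closure contains every attribute of U1, so U1 ∩ U2 → U1. The join is lossless.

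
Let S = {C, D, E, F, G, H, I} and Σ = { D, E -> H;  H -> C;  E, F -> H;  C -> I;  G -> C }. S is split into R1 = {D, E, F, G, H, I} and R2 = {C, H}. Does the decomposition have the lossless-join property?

Yes

Common attributes: R1 ∩ R2 = {H}.
Closure of {H}: H → C applies, adding C; C → I applies, adding I. So (H)⁺ = {C, H, I}.
This closure contains every attribute of R2, so R1 ∩ R2 → R2. The join is lossless.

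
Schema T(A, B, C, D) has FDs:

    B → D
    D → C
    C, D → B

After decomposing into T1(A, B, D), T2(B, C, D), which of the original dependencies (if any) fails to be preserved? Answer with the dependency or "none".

B → D lies within T1.
D → C lies within T2.
C, D → B lies within T2.
Every dependency is enforceable on the fragments, so the decomposition is dependency-preserving.

none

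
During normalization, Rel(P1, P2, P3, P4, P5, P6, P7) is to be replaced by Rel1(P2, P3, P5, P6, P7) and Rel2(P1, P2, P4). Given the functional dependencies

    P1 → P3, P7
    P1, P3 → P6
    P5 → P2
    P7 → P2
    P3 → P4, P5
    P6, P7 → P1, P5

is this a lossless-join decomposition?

No

Common attributes: Rel1 ∩ Rel2 = {P2}.
No dependency enlarges {P2}, so (P2)⁺ = {P2}.
The closure contains neither all of Rel1 = {P2, P3, P5, P6, P7} nor all of Rel2 = {P1, P2, P4}, so the common attributes are not a superkey of either fragment. The join is lossy.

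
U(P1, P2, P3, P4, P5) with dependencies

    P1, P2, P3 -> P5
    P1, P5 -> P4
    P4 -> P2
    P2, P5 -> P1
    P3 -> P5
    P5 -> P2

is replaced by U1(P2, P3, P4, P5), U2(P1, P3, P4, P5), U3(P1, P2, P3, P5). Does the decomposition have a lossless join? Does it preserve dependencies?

lossless and dependency-preserving

Lossless test (chase): Rows 2 and 3 agree on P1, P5; apply P1, P5→P4 and equate their P4 entries. Rows 1 and 2 agree on P4; apply P4→P2 and equate their P2 entries. Rows 1 and 2 agree on P2, P5; apply P2, P5→P1 and equate their P1 entries. Row 1 is now all distinguished symbols — the join is lossless.
Dependency preservation: every FD's attributes lie within a single fragment, so each can be enforced locally — preserved.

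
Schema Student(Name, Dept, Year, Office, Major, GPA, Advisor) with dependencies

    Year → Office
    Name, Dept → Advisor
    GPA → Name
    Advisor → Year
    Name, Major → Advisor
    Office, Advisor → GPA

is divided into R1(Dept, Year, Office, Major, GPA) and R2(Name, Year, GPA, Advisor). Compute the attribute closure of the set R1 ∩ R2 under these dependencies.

Name, Year, Office, GPA

R1 ∩ R2 = {Year, GPA}.
Year → Office applies, adding Office
GPA → Name applies, adding Name
Closure: {Name, Year, Office, GPA}.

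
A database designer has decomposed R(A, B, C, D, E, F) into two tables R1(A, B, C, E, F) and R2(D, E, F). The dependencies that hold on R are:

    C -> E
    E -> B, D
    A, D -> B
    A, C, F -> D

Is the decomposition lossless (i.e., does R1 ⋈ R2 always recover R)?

Yes

Common attributes: R1 ∩ R2 = {E, F}.
Closure of {E, F}: E → B, D applies, adding B, D. So (E, F)⁺ = {B, D, E, F}.
This closure contains every attribute of R2, so R1 ∩ R2 → R2. The join is lossless.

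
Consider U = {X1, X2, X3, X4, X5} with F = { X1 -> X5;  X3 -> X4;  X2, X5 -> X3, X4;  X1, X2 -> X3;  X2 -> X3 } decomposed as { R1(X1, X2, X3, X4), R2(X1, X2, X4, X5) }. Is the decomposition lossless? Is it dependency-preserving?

lossless and dependency-preserving

Lossless test: (X1, X2, X4)⁺ = {X1, X2, X3, X4, X5}, which contains all of one fragment — lossless.
Dependency preservation: X2, X5 → X3, X4 is not contained in any single fragment, but the restricted closure of its left-hand side across the fragments still reaches the right-hand side; the remaining FDs each lie inside some fragment. All dependencies are preserved.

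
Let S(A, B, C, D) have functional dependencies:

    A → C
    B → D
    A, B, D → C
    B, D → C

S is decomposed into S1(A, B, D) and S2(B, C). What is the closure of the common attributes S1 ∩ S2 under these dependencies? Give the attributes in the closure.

S1 ∩ S2 = {B}.
B → D applies, adding D
B, D → C applies, adding C
Closure: {B, C, D}.

B, C, D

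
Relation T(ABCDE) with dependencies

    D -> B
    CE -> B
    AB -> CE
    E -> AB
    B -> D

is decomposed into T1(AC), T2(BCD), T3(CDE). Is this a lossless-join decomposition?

No

Chase test. Columns are ABCDE; row i has aⱼ where attribute j ∈ Ti, else bᵢⱼ.
Initial tableau (one row per fragment):
  row 1: a1 b12 a3 b14 b15
  row 2: b21 a2 a3 a4 b25
  row 3: b31 b32 a3 a4 a5
Rows 2 and 3 agree on D; apply D→B and equate their B entries.
No row becomes fully distinguished — the join is lossy.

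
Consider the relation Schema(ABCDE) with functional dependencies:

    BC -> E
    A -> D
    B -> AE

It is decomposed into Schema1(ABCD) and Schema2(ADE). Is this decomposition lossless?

Common attributes: Schema1 ∩ Schema2 = {AD}.
No dependency enlarges {AD}, so (AD)⁺ = {AD}.
The closure contains neither all of Schema1 = {ABCD} nor all of Schema2 = {ADE}, so the common attributes are not a superkey of either fragment. The join is lossy.

No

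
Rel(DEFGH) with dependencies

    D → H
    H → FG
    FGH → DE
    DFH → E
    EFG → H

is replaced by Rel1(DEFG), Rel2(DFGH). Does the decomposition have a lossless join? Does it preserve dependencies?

Lossless test: (DFG)⁺ = {DEFGH}, which contains all of one fragment — lossless.
Dependency preservation: FGH → DE; DFH → E; EFG → H are not contained in any single fragment, but the restricted closure of each left-hand side across the fragments still reaches the right-hand side; the remaining FDs each lie inside some fragment. All dependencies are preserved.

lossless and dependency-preserving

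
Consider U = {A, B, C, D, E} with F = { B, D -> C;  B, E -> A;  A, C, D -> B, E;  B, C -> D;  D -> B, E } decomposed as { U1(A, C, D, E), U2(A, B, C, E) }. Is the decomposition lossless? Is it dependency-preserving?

Lossless test: (A, C, E)⁺ = {A, C, E}, which is a superkey of neither fragment — lossy.
Dependency preservation: the restricted closure of {A, C, D} across the fragments never reaches {B, E}, so A, C, D → B, E cannot be enforced without a join — not preserved.

lossy and not dependency-preserving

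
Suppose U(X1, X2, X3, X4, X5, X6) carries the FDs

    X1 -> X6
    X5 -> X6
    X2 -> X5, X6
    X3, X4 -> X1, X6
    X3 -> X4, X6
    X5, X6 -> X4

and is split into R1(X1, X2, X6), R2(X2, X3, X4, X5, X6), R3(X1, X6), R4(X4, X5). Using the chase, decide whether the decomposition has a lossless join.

Chase test. Columns are X1, X2, X3, X4, X5, X6; row i has aⱼ where attribute j ∈ Ri, else bᵢⱼ.
Initial tableau (one row per fragment):
  row 1: a1 a2 b13 b14 b15 a6
  row 2: b21 a2 a3 a4 a5 a6
  row 3: a1 b32 b33 b34 b35 a6
  row 4: b41 b42 b43 a4 a5 b46
Rows 2 and 4 agree on X5; apply X5→X6 and equate their X6 entries.
Rows 1 and 2 agree on X2; apply X2→X5, X6 and equate their X5, X6 entries.
Rows 1 and 2 agree on X5, X6; apply X5, X6→X4 and equate their X4 entries.
No row becomes fully distinguished — the join is lossy.

No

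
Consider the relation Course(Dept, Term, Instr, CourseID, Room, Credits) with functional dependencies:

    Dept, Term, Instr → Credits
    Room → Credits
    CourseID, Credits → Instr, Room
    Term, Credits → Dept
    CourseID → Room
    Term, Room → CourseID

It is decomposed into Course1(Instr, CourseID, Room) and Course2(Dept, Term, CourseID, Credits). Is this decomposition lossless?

Yes

Common attributes: Course1 ∩ Course2 = {CourseID}.
Closure of {CourseID}: CourseID → Room applies, adding Room; Room → Credits applies, adding Credits; CourseID, Credits → Instr, Room applies, adding Instr. So (CourseID)⁺ = {Instr, CourseID, Room, Credits}.
This closure contains every attribute of Course1, so Course1 ∩ Course2 → Course1. The join is lossless.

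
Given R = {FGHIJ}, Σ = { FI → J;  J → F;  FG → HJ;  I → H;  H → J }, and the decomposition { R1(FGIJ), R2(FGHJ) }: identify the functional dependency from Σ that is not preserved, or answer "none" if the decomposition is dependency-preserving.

Check I → H: no single fragment contains all of {HI}, and the restricted closure of {I} across the fragments never reaches {H}.
FI → J is preserved.
J → F is preserved.
FG → HJ is preserved.
H → J is preserved.

I → H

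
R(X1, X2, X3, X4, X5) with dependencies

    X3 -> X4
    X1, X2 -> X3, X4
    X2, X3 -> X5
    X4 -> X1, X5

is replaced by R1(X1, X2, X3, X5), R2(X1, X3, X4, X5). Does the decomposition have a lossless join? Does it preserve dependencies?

lossless and dependency-preserving

Lossless test: (X1, X3, X5)⁺ = {X1, X3, X4, X5}, which contains all of one fragment — lossless.
Dependency preservation: X1, X2 → X3, X4 is not contained in any single fragment, but the restricted closure of its left-hand side across the fragments still reaches the right-hand side; the remaining FDs each lie inside some fragment. All dependencies are preserved.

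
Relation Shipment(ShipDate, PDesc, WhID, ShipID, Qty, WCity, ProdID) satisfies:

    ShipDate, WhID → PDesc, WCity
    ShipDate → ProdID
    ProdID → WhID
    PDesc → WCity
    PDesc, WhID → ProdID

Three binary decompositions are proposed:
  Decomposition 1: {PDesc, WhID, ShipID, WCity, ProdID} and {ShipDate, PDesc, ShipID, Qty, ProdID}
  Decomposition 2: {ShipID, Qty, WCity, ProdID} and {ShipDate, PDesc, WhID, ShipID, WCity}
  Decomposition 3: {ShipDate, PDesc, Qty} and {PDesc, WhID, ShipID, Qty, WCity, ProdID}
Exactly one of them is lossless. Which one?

Decomposition 1: common = {PDesc, ShipID, ProdID}, closure = {PDesc, WhID, ShipID, WCity, ProdID} → lossless.
Decomposition 2: common = {ShipID, WCity}, closure = {ShipID, WCity} → lossy.
Decomposition 3: common = {PDesc, Qty}, closure = {PDesc, Qty, WCity} → lossy.

Decomposition 1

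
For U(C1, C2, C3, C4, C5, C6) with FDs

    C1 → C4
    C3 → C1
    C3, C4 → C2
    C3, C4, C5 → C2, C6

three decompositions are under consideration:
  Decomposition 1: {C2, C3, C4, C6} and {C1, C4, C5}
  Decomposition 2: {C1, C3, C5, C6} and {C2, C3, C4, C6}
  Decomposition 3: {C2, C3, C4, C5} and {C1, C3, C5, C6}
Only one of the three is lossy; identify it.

Decomposition 1: common = {C4}, closure = {C4} → lossy.
Decomposition 2: common = {C3, C6}, closure = {C1, C2, C3, C4, C6} → lossless.
Decomposition 3: common = {C3, C5}, closure = {C1, C2, C3, C4, C5, C6} → lossless.

Decomposition 1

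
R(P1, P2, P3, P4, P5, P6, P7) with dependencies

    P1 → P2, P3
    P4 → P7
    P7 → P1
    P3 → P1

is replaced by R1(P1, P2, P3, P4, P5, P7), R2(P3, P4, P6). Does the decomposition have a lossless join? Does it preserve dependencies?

lossy but dependency-preserving

Lossless test: (P3, P4)⁺ = {P1, P2, P3, P4, P7}, which is a superkey of neither fragment — lossy.
Dependency preservation: every FD's attributes lie within a single fragment, so each can be enforced locally — preserved.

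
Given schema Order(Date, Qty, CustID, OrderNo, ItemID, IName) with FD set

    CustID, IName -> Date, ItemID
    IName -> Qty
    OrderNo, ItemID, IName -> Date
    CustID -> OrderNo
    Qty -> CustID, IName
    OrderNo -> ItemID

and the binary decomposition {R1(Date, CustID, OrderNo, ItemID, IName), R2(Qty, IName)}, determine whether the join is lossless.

Yes

Common attributes: R1 ∩ R2 = {IName}.
Closure of {IName}: IName → Qty applies, adding Qty; Qty → CustID, IName applies, adding CustID; CustID, IName → Date, ItemID applies, adding Date, ItemID; CustID → OrderNo applies, adding OrderNo. So (IName)⁺ = {Date, Qty, CustID, OrderNo, ItemID, IName}.
This closure contains every attribute of R1, so R1 ∩ R2 → R1. The join is lossless.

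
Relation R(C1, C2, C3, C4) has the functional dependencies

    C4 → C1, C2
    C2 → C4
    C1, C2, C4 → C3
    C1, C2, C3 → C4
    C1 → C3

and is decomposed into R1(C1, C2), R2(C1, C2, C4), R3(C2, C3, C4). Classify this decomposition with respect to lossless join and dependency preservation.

Lossless test (chase): Rows 2 and 3 agree on C4; apply C4→C1, C2 and equate their C1, C2 entries. Rows 1 and 2 agree on C2; apply C2→C4 and equate their C4 entries. Rows 1 and 2 agree on C1, C2, C4; apply C1, C2, C4→C3 and equate their C3 entries. Rows 1 and 3 agree on C1, C2, C4; apply C1, C2, C4→C3 and equate their C3 entries. Row 1 is now all distinguished symbols — the join is lossless.
Dependency preservation: the restricted closure of {C1} across the fragments never reaches {C3}, so C1 → C3 cannot be enforced without a join — not preserved.

lossless but not dependency-preserving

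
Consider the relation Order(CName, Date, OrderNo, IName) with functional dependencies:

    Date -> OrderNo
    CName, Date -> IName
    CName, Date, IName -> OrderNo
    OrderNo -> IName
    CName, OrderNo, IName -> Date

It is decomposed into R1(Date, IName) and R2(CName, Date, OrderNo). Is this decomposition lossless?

Common attributes: R1 ∩ R2 = {Date}.
Closure of {Date}: Date → OrderNo applies, adding OrderNo; OrderNo → IName applies, adding IName. So (Date)⁺ = {Date, OrderNo, IName}.
This closure contains every attribute of R1, so R1 ∩ R2 → R1. The join is lossless.

Yes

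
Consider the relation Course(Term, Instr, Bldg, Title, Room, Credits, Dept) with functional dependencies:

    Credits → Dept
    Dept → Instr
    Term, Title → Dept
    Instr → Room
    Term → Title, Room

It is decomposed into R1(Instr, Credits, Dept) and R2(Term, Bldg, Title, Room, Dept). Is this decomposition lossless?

Common attributes: R1 ∩ R2 = {Dept}.
Closure of {Dept}: Dept → Instr applies, adding Instr; Instr → Room applies, adding Room. So (Dept)⁺ = {Instr, Room, Dept}.
The closure contains neither all of R1 = {Instr, Credits, Dept} nor all of R2 = {Term, Bldg, Title, Room, Dept}, so the common attributes are not a superkey of either fragment. The join is lossy.

No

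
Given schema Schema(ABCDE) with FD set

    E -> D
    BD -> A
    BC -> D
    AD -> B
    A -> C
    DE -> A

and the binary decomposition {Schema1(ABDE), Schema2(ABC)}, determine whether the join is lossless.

Common attributes: Schema1 ∩ Schema2 = {AB}.
Closure of {AB}: A → C applies, adding C; BC → D applies, adding D. So (AB)⁺ = {ABCD}.
This closure contains every attribute of Schema2, so Schema1 ∩ Schema2 → Schema2. The join is lossless.

Yes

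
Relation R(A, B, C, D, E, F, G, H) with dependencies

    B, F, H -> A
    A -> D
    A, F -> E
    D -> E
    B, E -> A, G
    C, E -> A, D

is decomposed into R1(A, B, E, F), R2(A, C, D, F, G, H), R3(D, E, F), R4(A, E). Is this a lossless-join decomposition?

Chase test. Columns are A, B, C, D, E, F, G, H; row i has aⱼ where attribute j ∈ Ri, else bᵢⱼ.
Initial tableau (one row per fragment):
  row 1: a1 a2 b13 b14 a5 a6 b17 b18
  row 2: a1 b22 a3 a4 b25 a6 a7 a8
  row 3: b31 b32 b33 a4 a5 a6 b37 b38
  row 4: a1 b42 b43 b44 a5 b46 b47 b48
Rows 1 and 2 agree on A; apply A→D and equate their D entries.
Rows 1 and 4 agree on A; apply A→D and equate their D entries.
Rows 1 and 2 agree on A, F; apply A, F→E and equate their E entries.
No row becomes fully distinguished — the join is lossy.

No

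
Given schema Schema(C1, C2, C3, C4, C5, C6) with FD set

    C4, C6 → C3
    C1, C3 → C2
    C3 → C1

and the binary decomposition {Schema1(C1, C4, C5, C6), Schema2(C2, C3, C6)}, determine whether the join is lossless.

Common attributes: Schema1 ∩ Schema2 = {C6}.
No dependency enlarges {C6}, so (C6)⁺ = {C6}.
The closure contains neither all of Schema1 = {C1, C4, C5, C6} nor all of Schema2 = {C2, C3, C6}, so the common attributes are not a superkey of either fragment. The join is lossy.

No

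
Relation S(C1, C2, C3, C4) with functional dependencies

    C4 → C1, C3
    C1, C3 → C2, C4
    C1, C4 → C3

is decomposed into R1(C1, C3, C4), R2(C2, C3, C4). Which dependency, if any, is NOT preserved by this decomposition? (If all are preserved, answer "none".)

none

C4 → C1, C3 lies within R1.
C1, C3 → C2, C4: restricted closure across fragments reaches C2, C4.
C1, C4 → C3 lies within R1.
Every dependency is enforceable on the fragments, so the decomposition is dependency-preserving.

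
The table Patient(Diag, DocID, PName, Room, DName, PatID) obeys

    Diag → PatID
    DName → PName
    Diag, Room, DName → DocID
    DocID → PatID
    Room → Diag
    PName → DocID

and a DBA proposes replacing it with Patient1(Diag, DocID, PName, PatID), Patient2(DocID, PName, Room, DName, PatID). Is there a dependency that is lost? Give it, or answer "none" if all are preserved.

Room → Diag

Check Room → Diag: no single fragment contains all of {Diag, Room}, and the restricted closure of {Room} across the fragments never reaches {Diag}.
Diag → PatID is preserved.
DName → PName is preserved.
Diag, Room, DName → DocID is preserved.
DocID → PatID is preserved.
PName → DocID is preserved.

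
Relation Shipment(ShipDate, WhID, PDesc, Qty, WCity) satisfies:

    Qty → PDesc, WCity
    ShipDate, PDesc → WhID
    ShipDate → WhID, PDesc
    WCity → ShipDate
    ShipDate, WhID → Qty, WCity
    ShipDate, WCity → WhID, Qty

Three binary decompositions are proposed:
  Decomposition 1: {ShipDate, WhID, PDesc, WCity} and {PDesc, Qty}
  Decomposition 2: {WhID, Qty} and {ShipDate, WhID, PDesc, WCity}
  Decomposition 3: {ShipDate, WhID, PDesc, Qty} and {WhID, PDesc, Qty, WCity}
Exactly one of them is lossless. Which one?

Decomposition 3

Decomposition 1: common = {PDesc}, closure = {PDesc} → lossy.
Decomposition 2: common = {WhID}, closure = {WhID} → lossy.
Decomposition 3: common = {WhID, PDesc, Qty}, closure = {ShipDate, WhID, PDesc, Qty, WCity} → lossless.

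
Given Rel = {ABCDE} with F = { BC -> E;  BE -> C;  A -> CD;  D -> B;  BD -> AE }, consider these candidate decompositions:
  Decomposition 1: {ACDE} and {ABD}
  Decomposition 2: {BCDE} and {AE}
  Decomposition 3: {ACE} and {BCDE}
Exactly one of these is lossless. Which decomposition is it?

Decomposition 1: common = {AD}, closure = {ABCDE} → lossless.
Decomposition 2: common = {E}, closure = {E} → lossy.
Decomposition 3: common = {CE}, closure = {CE} → lossy.

Decomposition 1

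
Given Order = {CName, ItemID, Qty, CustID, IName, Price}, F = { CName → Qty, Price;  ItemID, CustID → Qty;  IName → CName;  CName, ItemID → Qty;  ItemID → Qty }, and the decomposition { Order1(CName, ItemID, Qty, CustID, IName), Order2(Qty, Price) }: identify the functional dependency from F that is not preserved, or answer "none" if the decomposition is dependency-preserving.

CName → Qty, Price

Check CName → Qty, Price: no single fragment contains all of {CName, Qty, Price}, and the restricted closure of {CName} across the fragments never reaches {Qty, Price}.
ItemID, CustID → Qty is preserved.
IName → CName is preserved.
CName, ItemID → Qty is preserved.
ItemID → Qty is preserved.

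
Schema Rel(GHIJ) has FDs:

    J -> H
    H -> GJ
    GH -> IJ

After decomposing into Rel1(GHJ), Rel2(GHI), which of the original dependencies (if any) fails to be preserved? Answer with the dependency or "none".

J → H lies within Rel1.
H → GJ lies within Rel1.
GH → IJ: restricted closure across fragments reaches IJ.
Every dependency is enforceable on the fragments, so the decomposition is dependency-preserving.

none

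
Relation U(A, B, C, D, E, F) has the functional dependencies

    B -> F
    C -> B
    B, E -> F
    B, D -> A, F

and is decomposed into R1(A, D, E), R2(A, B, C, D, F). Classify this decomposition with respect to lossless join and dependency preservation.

Lossless test: (A, D)⁺ = {A, D}, which is a superkey of neither fragment — lossy.
Dependency preservation: B, E → F is not contained in any single fragment, but the restricted closure of its left-hand side across the fragments still reaches the right-hand side; the remaining FDs each lie inside some fragment. All dependencies are preserved.

lossy but dependency-preserving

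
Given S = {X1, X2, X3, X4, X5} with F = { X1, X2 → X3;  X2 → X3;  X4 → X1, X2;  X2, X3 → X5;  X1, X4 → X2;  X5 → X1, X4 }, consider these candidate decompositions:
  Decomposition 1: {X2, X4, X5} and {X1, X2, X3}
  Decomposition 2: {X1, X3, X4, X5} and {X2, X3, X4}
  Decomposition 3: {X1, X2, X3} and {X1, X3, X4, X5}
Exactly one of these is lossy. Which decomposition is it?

Decomposition 3

Decomposition 1: common = {X2}, closure = {X1, X2, X3, X4, X5} → lossless.
Decomposition 2: common = {X3, X4}, closure = {X1, X2, X3, X4, X5} → lossless.
Decomposition 3: common = {X1, X3}, closure = {X1, X3} → lossy.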